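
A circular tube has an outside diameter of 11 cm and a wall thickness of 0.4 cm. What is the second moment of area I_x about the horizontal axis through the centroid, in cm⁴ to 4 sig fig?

Split into non-overlapping primitives; take the origin at the lower-left of the bounding box.
Outer circle: ⌀11, A = 95.0332 cm², y = 5.5 cm, Ī = 718.688 cm⁴.
Bore (subtracted): ⌀10.2, A = 81.7128 cm², y = 5.5 cm, Ī = 531.338 cm⁴.
By symmetry the centroid is at mid-height, ȳ = 5.5 cm.
All pieces are centred on the horizontal axis through the centroid, so I = ΣĪ (holes subtracted) = 187.351 cm⁴.

I_x ≈ 187.4 cm⁴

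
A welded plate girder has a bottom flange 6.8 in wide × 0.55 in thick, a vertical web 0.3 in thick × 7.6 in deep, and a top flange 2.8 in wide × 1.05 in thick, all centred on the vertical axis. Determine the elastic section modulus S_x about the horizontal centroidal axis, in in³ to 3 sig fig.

Decompose the section into non-overlapping parts with the origin at the bottom-left of its bounding rectangle.
Bottom plate: 6.8 × 0.55, A = 3.74 in², y = 0.275 in, Ī = 0.094279 in⁴.
Web plate: 0.3 × 7.6, A = 2.28 in², y = 4.35 in, Ī = 10.974 in⁴.
Top plate: 2.8 × 1.05, A = 2.94 in², y = 8.675 in, Ī = 0.27011 in⁴.
Centroid: ȳ = ΣA·y / ΣA = 4.0682 in.
Transfer each piece to the horizontal centroidal axis using Ī + A·d² with d = y − 4.0682:
  bottom plate: d = -3.7932 in → contributes +53.907 in⁴
  web plate: d = 0.28181 in → contributes +11.155 in⁴
  top plate: d = 4.6068 in → contributes +62.665 in⁴
Total I = 127.73 in⁴.
Extreme fibre distance c = 5.1318 in; S = I/c = 24.889 in³.

S_x ≈ 24.9 in³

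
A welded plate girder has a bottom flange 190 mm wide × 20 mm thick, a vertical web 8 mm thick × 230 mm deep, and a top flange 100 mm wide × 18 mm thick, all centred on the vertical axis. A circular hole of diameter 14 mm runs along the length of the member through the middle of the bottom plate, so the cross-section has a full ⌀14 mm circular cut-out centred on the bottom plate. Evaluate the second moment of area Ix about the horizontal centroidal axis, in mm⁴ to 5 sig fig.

Split into non-overlapping primitives; take the origin at the lower-left of the bounding box.
Bottom plate: 190 × 20, A = 3 800 mm², y = 10 mm, Ī = 126666.7 mm⁴.
Web plate: 8 × 230, A = 1 840 mm², y = 135 mm, Ī = 8 111 333 mm⁴.
Top plate: 100 × 18, A = 1 800 mm², y = 259 mm, Ī = 48 600 mm⁴.
Hole (subtracted): ⌀14, A = 153.938 mm², y = 10 mm, Ī = 1885.741 mm⁴.
Centroid: ȳ = ΣA·y / ΣA = 103.0818 mm.
Transfer each piece to the horizontal centroidal axis using Ī + A·d² with d = y − 103.0818:
  bottom plate: d = -93.08183 mm → contributes +33 050 731 mm⁴
  web plate: d = 31.91817 mm → contributes +9 985 869 mm⁴
  top plate: d = 155.9182 mm → contributes +43 807 455 mm⁴
  hole: d = -93.08183 mm → contributes −1 335 640 mm⁴
Total I = 85 508 415 mm⁴.

Ix ≈ 8.5508 × 10⁷ mm⁴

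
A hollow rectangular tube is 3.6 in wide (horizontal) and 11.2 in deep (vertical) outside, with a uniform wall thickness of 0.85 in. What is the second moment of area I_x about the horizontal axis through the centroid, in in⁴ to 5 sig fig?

Treat the section as a set of non-overlapping primitives; coordinates are from the bounding-box lower-left.
Outer rectangle: 3.6 × 11.2, A = 40.32 in², y = 5.6 in, Ī = 421.4784 in⁴.
Inner void (subtracted): 1.9 × 9.5, A = 18.05 in², y = 5.6 in, Ī = 135.751 in⁴.
By symmetry the centroid is at mid-height, ȳ = 5.6 in.
All pieces are centred on the horizontal axis through the centroid, so I = ΣĪ (holes subtracted) = 285.7274 in⁴.

I_x ≈ 285.73 in⁴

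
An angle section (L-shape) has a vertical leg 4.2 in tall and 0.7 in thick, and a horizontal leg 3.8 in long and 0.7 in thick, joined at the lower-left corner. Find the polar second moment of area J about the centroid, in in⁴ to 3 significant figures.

Treat the section as a set of non-overlapping primitives; coordinates are from the bounding-box lower-left.
Vertical leg: 0.7 × 4.2, A = 2.94 in², y = 2.1 in, Ī = 4.3218 in⁴.
Horizontal leg (remainder): 3.1 × 0.7, A = 2.17 in², y = 0.35 in, Ī = 0.088608 in⁴.
Centroid: ȳ = ΣA·y / ΣA = 1.3568 in.
Transfer each piece to the centroidal x-axis using Ī + A·d² with d = y − 1.3568:
  vertical leg: d = 0.74315 in → contributes +5.9455 in⁴
  horizontal leg (remainder): d = -1.0068 in → contributes +2.2884 in⁴
Total I = 8.2339 in⁴.
For the y-axis: x̄ = 1.1568 in.
Repeating about the centroidal y-axis gives I_y = 6.3649 in⁴.
Polar second moment: J = I_x + I_y = 14.599 in⁴.

J ≈ 14.6 in⁴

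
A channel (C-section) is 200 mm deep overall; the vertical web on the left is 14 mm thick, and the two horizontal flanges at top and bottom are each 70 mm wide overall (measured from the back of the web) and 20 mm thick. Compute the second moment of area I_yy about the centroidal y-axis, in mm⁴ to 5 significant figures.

I_yy ≈ 2.1556 × 10⁶ mm⁴

Break the section into simple shapes (no overlaps), measuring from the bottom-left corner of the bounding box.
Web: 14 × 200, A = 2 800 mm², x = 7 mm, Ī = 45733.33 mm⁴.
Top flange (beyond web): 56 × 20, A = 1 120 mm², x = 42 mm, Ī = 292693.3 mm⁴.
Bottom flange (beyond web): 56 × 20, A = 1 120 mm², x = 42 mm, Ī = 292693.3 mm⁴.
Centroid: x̄ = ΣA·x / ΣA = 22.55556 mm.
Transfer each piece to the centroidal y-axis using Ī + A·d² with d = x − 22.55556:
  web: d = -15.55556 mm → contributes +723264.2 mm⁴
  top flange (beyond web): d = 19.44444 mm → contributes +716150.1 mm⁴
  bottom flange (beyond web): d = 19.44444 mm → contributes +716150.1 mm⁴
Total I = 2 155 564 mm⁴.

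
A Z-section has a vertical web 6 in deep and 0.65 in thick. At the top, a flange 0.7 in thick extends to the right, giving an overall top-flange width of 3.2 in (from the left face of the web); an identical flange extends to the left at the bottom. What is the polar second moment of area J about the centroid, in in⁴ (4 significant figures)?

J ≈ 48.13 in⁴

Decompose the section into non-overlapping parts with the origin at the bottom-left of its bounding rectangle.
Web: 0.65 × 6, A = 3.9 in², y = 3 in, Ī = 11.7 in⁴.
Top flange (beyond web): 2.55 × 0.7, A = 1.785 in², y = 5.65 in, Ī = 0.0728875 in⁴.
Bottom flange (beyond web): 2.55 × 0.7, A = 1.785 in², y = 0.35 in, Ī = 0.0728875 in⁴.
Centroid: ȳ = ΣA·y / ΣA = 3 in.
Transfer each piece to the centroidal x-axis using Ī + A·d² with d = y − 3:
  web: d = 0 in → contributes +11.7 in⁴
  top flange (beyond web): d = 2.65 in → contributes +12.6081 in⁴
  bottom flange (beyond web): d = -2.65 in → contributes +12.6081 in⁴
Total I = 36.9161 in⁴.
For the y-axis: x̄ = 2.875 in.
Repeating about the centroidal y-axis gives I_y = 11.211 in⁴.
Polar second moment: J = I_x + I_y = 48.1271 in⁴.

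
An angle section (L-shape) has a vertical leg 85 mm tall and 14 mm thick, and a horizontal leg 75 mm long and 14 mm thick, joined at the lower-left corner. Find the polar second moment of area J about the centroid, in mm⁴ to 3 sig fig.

J ≈ 2.34 × 10⁶ mm⁴

Split into non-overlapping primitives; take the origin at the lower-left of the bounding box.
Vertical leg: 14 × 85, A = 1 190 mm², y = 42.5 mm, Ī = 716 479 mm⁴.
Horizontal leg (remainder): 61 × 14, A = 854 mm², y = 7 mm, Ī = 13 949 mm⁴.
Centroid: ȳ = ΣA·y / ΣA = 27.668 mm.
Transfer each piece to the centroidal x-axis using Ī + A·d² with d = y − 27.668:
  vertical leg: d = 14.832 mm → contributes +978 272 mm⁴
  horizontal leg (remainder): d = -20.668 mm → contributes +378 742 mm⁴
Total I = 1 357 014 mm⁴.
For the y-axis: x̄ = 22.668 mm.
Repeating about the centroidal y-axis gives I_y = 983 424 mm⁴.
Polar second moment: J = I_x + I_y = 2 340 438 mm⁴.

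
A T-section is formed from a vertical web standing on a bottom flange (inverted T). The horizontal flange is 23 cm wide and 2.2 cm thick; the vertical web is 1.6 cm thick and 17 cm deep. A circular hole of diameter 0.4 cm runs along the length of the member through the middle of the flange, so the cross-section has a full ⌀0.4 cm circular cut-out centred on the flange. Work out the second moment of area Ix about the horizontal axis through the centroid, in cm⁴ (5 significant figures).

Ix ≈ 2304.4 cm⁴

Decompose the section into non-overlapping parts with the origin at the bottom-left of its bounding rectangle.
Flange: 23 × 2.2, A = 50.6 cm², y = 1.1 cm, Ī = 20.40867 cm⁴.
Web: 1.6 × 17, A = 27.2 cm², y = 10.7 cm, Ī = 655.0667 cm⁴.
Hole (subtracted): ⌀0.4, A = 0.1256637 cm², y = 1.1 cm, Ī = 0.001256637 cm⁴.
Centroid: ȳ = ΣA·y / ΣA = 4.461728 cm.
Transfer each piece to the horizontal axis through the centroid using Ī + A·d² with d = y − 4.461728:
  flange: d = -3.361728 cm → contributes +592.2502 cm⁴
  web: d = 6.238272 cm → contributes +1713.583 cm⁴
  hole: d = -3.361728 cm → contributes −1.421409 cm⁴
Total I = 2304.412 cm⁴.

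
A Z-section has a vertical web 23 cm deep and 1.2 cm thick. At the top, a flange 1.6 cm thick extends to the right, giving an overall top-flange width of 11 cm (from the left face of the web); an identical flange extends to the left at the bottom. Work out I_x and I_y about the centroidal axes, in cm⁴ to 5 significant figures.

Break the section into simple shapes (no overlaps), measuring from the bottom-left corner of the bounding box.
Web: 1.2 × 23, A = 27.6 cm², y = 11.5 cm, Ī = 1216.7 cm⁴.
Top flange (beyond web): 9.8 × 1.6, A = 15.68 cm², y = 22.2 cm, Ī = 3.345067 cm⁴.
Bottom flange (beyond web): 9.8 × 1.6, A = 15.68 cm², y = 0.8 cm, Ī = 3.345067 cm⁴.
Centroid: ȳ = ΣA·y / ΣA = 11.5 cm.
Transfer each piece to the centroidal x-axis using Ī + A·d² with d = y − 11.5:
  web: d = 0 cm → contributes +1216.7 cm⁴
  top flange (beyond web): d = 10.7 cm → contributes +1798.548 cm⁴
  bottom flange (beyond web): d = -10.7 cm → contributes +1798.548 cm⁴
Total I = 4813.797 cm⁴.
For the y-axis: x̄ = 10.4 cm.
Repeating about the centroidal y-axis gives I_y = 1202.937 cm⁴.

I_x ≈ 4813.8 cm⁴, I_y ≈ 1202.9 cm⁴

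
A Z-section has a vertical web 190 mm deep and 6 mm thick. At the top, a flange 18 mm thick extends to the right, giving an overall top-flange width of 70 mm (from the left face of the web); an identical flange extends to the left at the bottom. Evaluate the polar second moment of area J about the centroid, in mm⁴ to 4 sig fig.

J ≈ 2.414 × 10⁷ mm⁴

Split into non-overlapping primitives; take the origin at the lower-left of the bounding box.
Web: 6 × 190, A = 1 140 mm², y = 95 mm, Ī = 3 429 500 mm⁴.
Top flange (beyond web): 64 × 18, A = 1 152 mm², y = 181 mm, Ī = 31 104 mm⁴.
Bottom flange (beyond web): 64 × 18, A = 1 152 mm², y = 9 mm, Ī = 31 104 mm⁴.
Centroid: ȳ = ΣA·y / ΣA = 95 mm.
Transfer each piece to the centroidal x-axis using Ī + A·d² with d = y − 95:
  web: d = 0 mm → contributes +3 429 500 mm⁴
  top flange (beyond web): d = 86 mm → contributes +8 551 296 mm⁴
  bottom flange (beyond web): d = -86 mm → contributes +8 551 296 mm⁴
Total I = 20 532 092 mm⁴.
For the y-axis: x̄ = 67 mm.
Repeating about the centroidal y-axis gives I_y = 3 612 252 mm⁴.
Polar second moment: J = I_x + I_y = 24 144 344 mm⁴.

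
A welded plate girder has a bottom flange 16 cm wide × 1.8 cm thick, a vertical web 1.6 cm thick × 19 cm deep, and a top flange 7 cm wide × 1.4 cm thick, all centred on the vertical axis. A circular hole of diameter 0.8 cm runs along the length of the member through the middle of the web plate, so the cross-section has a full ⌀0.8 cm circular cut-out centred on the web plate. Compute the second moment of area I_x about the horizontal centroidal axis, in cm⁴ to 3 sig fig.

Decompose the section into non-overlapping parts with the origin at the bottom-left of its bounding rectangle.
Bottom plate: 16 × 1.8, A = 28.8 cm², y = 0.9 cm, Ī = 7.776 cm⁴.
Web plate: 1.6 × 19, A = 30.4 cm², y = 11.3 cm, Ī = 914.53 cm⁴.
Top plate: 7 × 1.4, A = 9.8 cm², y = 21.5 cm, Ī = 1.6007 cm⁴.
Hole (subtracted): ⌀0.8, A = 0.50265 cm², y = 11.3 cm, Ī = 0.020106 cm⁴.
Centroid: ȳ = ΣA·y / ΣA = 8.3866 cm.
Transfer each piece to the horizontal centroidal axis using Ī + A·d² with d = y − 8.3866:
  bottom plate: d = -7.4866 cm → contributes +1 622 cm⁴
  web plate: d = 2.9134 cm → contributes +1172.6 cm⁴
  top plate: d = 13.113 cm → contributes +1686.8 cm⁴
  hole: d = 2.9134 cm → contributes −4.2866 cm⁴
Total I = 4477.1 cm⁴.

I_x ≈ 4480 cm⁴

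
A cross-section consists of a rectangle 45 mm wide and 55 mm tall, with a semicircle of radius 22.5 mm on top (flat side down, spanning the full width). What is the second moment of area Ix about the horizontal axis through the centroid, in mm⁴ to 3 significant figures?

Ix ≈ 1.48 × 10⁶ mm⁴

Break the section into simple shapes (no overlaps), measuring from the bottom-left corner of the bounding box.
Rectangular body: 45 × 55, A = 2 475 mm², y = 27.5 mm, Ī = 623 906 mm⁴.
Semicircular cap: semicircle r = 22.5, A = 795.22 mm², y = 64.549 mm, Ī = 28 130 mm⁴.
Centroid: ȳ = ΣA·y / ΣA = 36.509 mm.
Transfer each piece to the horizontal axis through the centroid using Ī + A·d² with d = y − 36.509:
  rectangular body: d = -9.0092 mm → contributes +824 793 mm⁴
  semicircular cap: d = 28.04 mm → contributes +653 363 mm⁴
Total I = 1 478 157 mm⁴.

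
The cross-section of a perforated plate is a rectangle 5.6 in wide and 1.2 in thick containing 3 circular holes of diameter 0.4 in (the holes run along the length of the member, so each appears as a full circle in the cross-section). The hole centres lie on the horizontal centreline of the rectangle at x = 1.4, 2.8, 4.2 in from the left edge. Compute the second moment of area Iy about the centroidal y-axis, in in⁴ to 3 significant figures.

Iy ≈ 17.1 in⁴

Break the section into simple shapes (no overlaps), measuring from the bottom-left corner of the bounding box.
Plate: 5.6 × 1.2, A = 6.72 in², x = 2.8 in, Ī = 17.562 in⁴.
Hole 1 (subtracted): ⌀0.4, A = 0.12566 in², x = 1.4 in, Ī = 0.0012566 in⁴.
Hole 2 (subtracted): ⌀0.4, A = 0.12566 in², x = 2.8 in, Ī = 0.0012566 in⁴.
Hole 3 (subtracted): ⌀0.4, A = 0.12566 in², x = 4.2 in, Ī = 0.0012566 in⁴.
By symmetry the centroid is at mid-width, x̄ = 2.8 in.
Transfer each piece to the centroidal y-axis using Ī + A·d² with d = x − 2.8:
  plate: d = 0 in → contributes +17.562 in⁴
  hole 1: d = -1.4 in → contributes −0.24756 in⁴
  hole 2: d = 0 in → contributes −0.0012566 in⁴
  hole 3: d = 1.4 in → contributes −0.24756 in⁴
Total I = 17.065 in⁴.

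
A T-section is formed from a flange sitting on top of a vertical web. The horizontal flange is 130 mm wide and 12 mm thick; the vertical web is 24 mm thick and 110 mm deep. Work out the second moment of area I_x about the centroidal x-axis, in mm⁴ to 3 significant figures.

Decompose the section into non-overlapping parts with the origin at the bottom-left of its bounding rectangle.
Flange: 130 × 12, A = 1 560 mm², y = 116 mm, Ī = 18 720 mm⁴.
Web: 24 × 110, A = 2 640 mm², y = 55 mm, Ī = 2 662 000 mm⁴.
Centroid: ȳ = ΣA·y / ΣA = 77.657 mm.
Transfer each piece to the centroidal x-axis using Ī + A·d² with d = y − 77.657:
  flange: d = 38.343 mm → contributes +2 312 193 mm⁴
  web: d = -22.657 mm → contributes +4 017 234 mm⁴
Total I = 6 329 426 mm⁴.

I_x ≈ 6.33 × 10⁶ mm⁴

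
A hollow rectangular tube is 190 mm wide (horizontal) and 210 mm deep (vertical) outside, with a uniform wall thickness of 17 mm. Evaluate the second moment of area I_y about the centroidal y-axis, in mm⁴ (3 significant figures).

Break the section into simple shapes (no overlaps), measuring from the bottom-left corner of the bounding box.
Outer rectangle: 190 × 210, A = 39 900 mm², x = 95 mm, Ī = 120 032 500 mm⁴.
Inner void (subtracted): 156 × 176, A = 27 456 mm², x = 95 mm, Ī = 55 680 768 mm⁴.
By symmetry the centroid is at mid-width, x̄ = 95 mm.
All pieces are centred on the centroidal y-axis, so I = ΣĪ (holes subtracted) = 64 351 732 mm⁴.

I_y ≈ 6.44 × 10⁷ mm⁴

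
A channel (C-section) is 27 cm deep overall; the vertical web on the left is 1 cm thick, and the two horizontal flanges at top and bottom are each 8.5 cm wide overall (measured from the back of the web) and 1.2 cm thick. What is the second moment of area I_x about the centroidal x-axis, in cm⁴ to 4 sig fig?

I_x ≈ 4638 cm⁴

Decompose the section into non-overlapping parts with the origin at the bottom-left of its bounding rectangle.
Web: 1 × 27, A = 27 cm², y = 13.5 cm, Ī = 1640.25 cm⁴.
Top flange (beyond web): 7.5 × 1.2, A = 9 cm², y = 26.4 cm, Ī = 1.08 cm⁴.
Bottom flange (beyond web): 7.5 × 1.2, A = 9 cm², y = 0.6 cm, Ī = 1.08 cm⁴.
By symmetry the centroid is at mid-height, ȳ = 13.5 cm.
Transfer each piece to the centroidal x-axis using Ī + A·d² with d = y − 13.5:
  web: d = 0 cm → contributes +1640.25 cm⁴
  top flange (beyond web): d = 12.9 cm → contributes +1498.77 cm⁴
  bottom flange (beyond web): d = -12.9 cm → contributes +1498.77 cm⁴
Total I = 4637.79 cm⁴.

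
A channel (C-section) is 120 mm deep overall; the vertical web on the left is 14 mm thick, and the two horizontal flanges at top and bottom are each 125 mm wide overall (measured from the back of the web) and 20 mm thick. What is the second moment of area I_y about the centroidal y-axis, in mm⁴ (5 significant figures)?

Split into non-overlapping primitives; take the origin at the lower-left of the bounding box.
Web: 14 × 120, A = 1 680 mm², x = 7 mm, Ī = 27 440 mm⁴.
Top flange (beyond web): 111 × 20, A = 2 220 mm², x = 69.5 mm, Ī = 2 279 385 mm⁴.
Bottom flange (beyond web): 111 × 20, A = 2 220 mm², x = 69.5 mm, Ī = 2 279 385 mm⁴.
Centroid: x̄ = ΣA·x / ΣA = 52.34314 mm.
Transfer each piece to the centroidal y-axis using Ī + A·d² with d = x − 52.34314:
  web: d = -45.34314 mm → contributes +3 481 520 mm⁴
  top flange (beyond web): d = 17.15686 mm → contributes +2 932 860 mm⁴
  bottom flange (beyond web): d = 17.15686 mm → contributes +2 932 860 mm⁴
Total I = 9 347 239 mm⁴.

I_y ≈ 9.3472 × 10⁶ mm⁴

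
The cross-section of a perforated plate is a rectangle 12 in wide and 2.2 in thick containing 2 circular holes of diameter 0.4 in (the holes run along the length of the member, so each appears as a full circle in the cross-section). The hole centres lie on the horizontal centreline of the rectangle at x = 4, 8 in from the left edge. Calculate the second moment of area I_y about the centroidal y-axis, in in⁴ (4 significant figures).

Split into non-overlapping primitives; take the origin at the lower-left of the bounding box.
Plate: 12 × 2.2, A = 26.4 in², x = 6 in, Ī = 316.8 in⁴.
Hole 1 (subtracted): ⌀0.4, A = 0.125664 in², x = 4 in, Ī = 0.00125664 in⁴.
Hole 2 (subtracted): ⌀0.4, A = 0.125664 in², x = 8 in, Ī = 0.00125664 in⁴.
By symmetry the centroid is at mid-width, x̄ = 6 in.
Transfer each piece to the centroidal y-axis using Ī + A·d² with d = x − 6:
  plate: d = 0 in → contributes +316.8 in⁴
  hole 1: d = -2 in → contributes −0.503911 in⁴
  hole 2: d = 2 in → contributes −0.503911 in⁴
Total I = 315.792 in⁴.

I_y ≈ 315.8 in⁴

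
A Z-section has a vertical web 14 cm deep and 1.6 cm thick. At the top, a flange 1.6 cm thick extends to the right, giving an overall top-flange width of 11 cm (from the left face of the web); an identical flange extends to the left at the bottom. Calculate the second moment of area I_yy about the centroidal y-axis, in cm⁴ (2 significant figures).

I_yy ≈ 1100 cm⁴

Treat the section as a set of non-overlapping primitives; coordinates are from the bounding-box lower-left.
Web: 1.6 × 14, A = 22.4 cm², x = 10.2 cm, Ī = 4.779 cm⁴.
Top flange (beyond web): 9.4 × 1.6, A = 15.04 cm², x = 15.7 cm, Ī = 110.7 cm⁴.
Bottom flange (beyond web): 9.4 × 1.6, A = 15.04 cm², x = 4.7 cm, Ī = 110.7 cm⁴.
Centroid: x̄ = ΣA·x / ΣA = 10.2 cm.
Transfer each piece to the centroidal y-axis using Ī + A·d² with d = x − 10.2:
  web: d = 0 cm → contributes +4.779 cm⁴
  top flange (beyond web): d = 5.5 cm → contributes +565.7 cm⁴
  bottom flange (beyond web): d = -5.5 cm → contributes +565.7 cm⁴
Total I = 1 136 cm⁴.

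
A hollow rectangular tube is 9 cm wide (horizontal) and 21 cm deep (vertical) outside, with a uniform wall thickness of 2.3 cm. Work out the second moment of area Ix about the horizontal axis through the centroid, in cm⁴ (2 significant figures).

Ix ≈ 5300 cm⁴

Break the section into simple shapes (no overlaps), measuring from the bottom-left corner of the bounding box.
Outer rectangle: 9 × 21, A = 189 cm², y = 10.5 cm, Ī = 6 946 cm⁴.
Inner void (subtracted): 4.4 × 16.4, A = 72.16 cm², y = 10.5 cm, Ī = 1 617 cm⁴.
By symmetry the centroid is at mid-height, ȳ = 10.5 cm.
All pieces are centred on the horizontal axis through the centroid, so I = ΣĪ (holes subtracted) = 5 328 cm⁴.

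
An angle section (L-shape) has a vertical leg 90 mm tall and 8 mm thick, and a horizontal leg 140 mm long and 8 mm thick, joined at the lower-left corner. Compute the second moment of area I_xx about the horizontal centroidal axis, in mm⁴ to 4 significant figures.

Treat the section as a set of non-overlapping primitives; coordinates are from the bounding-box lower-left.
Vertical leg: 8 × 90, A = 720 mm², y = 45 mm, Ī = 486 000 mm⁴.
Horizontal leg (remainder): 132 × 8, A = 1 056 mm², y = 4 mm, Ī = 5 632 mm⁴.
Centroid: ȳ = ΣA·y / ΣA = 20.6216 mm.
Transfer each piece to the horizontal centroidal axis using Ī + A·d² with d = y − 20.6216:
  vertical leg: d = 24.3784 mm → contributes +913 900 mm⁴
  horizontal leg (remainder): d = -16.6216 mm → contributes +297 382 mm⁴
Total I = 1 211 282 mm⁴.

I_xx ≈ 1.211 × 10⁶ mm⁴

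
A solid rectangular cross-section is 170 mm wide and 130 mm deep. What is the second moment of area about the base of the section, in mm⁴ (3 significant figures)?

The section: 170 × 130, A = 22 100 mm², y = 65 mm, Ī = 31 124 167 mm⁴.
Transfer it to the base of the section using Ī + A·d² with d = y − 0:
  the section: d = 65 mm → contributes +124 496 667 mm⁴
Total I = 124 496 667 mm⁴.

I_base ≈ 1.24 × 10⁸ mm⁴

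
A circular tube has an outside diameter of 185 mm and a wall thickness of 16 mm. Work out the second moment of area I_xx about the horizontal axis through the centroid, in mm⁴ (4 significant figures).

I_xx ≈ 3.060 × 10⁷ mm⁴

Split into non-overlapping primitives; take the origin at the lower-left of the bounding box.
Outer circle: ⌀185, A = 26880.3 mm², y = 92.5 mm, Ī = 57 498 539 mm⁴.
Bore (subtracted): ⌀153, A = 18385.4 mm², y = 92.5 mm, Ī = 26 898 968 mm⁴.
By symmetry the centroid is at mid-height, ȳ = 92.5 mm.
All pieces are centred on the horizontal axis through the centroid, so I = ΣĪ (holes subtracted) = 30 599 571 mm⁴.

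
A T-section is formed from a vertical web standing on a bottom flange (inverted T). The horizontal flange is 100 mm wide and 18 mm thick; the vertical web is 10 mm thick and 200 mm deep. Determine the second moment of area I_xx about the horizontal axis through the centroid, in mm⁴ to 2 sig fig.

Decompose the section into non-overlapping parts with the origin at the bottom-left of its bounding rectangle.
Flange: 100 × 18, A = 1 800 mm², y = 9 mm, Ī = 48 600 mm⁴.
Web: 10 × 200, A = 2 000 mm², y = 118 mm, Ī = 6 666 667 mm⁴.
Centroid: ȳ = ΣA·y / ΣA = 66.37 mm.
Transfer each piece to the horizontal axis through the centroid using Ī + A·d² with d = y − 66.37:
  flange: d = -57.37 mm → contributes +5 972 644 mm⁴
  web: d = 51.63 mm → contributes +11 998 307 mm⁴
Total I = 17 970 951 mm⁴.

I_xx ≈ 1.8 × 10⁷ mm⁴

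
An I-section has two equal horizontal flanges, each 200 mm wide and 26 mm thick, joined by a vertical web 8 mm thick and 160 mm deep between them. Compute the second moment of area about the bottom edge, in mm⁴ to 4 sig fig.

I_base ≈ 2.245 × 10⁸ mm⁴

Decompose the section into non-overlapping parts with the origin at the bottom-left of its bounding rectangle.
Bottom flange: 200 × 26, A = 5 200 mm², y = 13 mm, Ī = 292 933 mm⁴.
Web: 8 × 160, A = 1 280 mm², y = 106 mm, Ī = 2 730 667 mm⁴.
Top flange: 200 × 26, A = 5 200 mm², y = 199 mm, Ī = 292 933 mm⁴.
Transfer each piece to the bottom edge using Ī + A·d² with d = y − 0:
  bottom flange: d = 13 mm → contributes +1 171 733 mm⁴
  web: d = 106 mm → contributes +17 112 747 mm⁴
  top flange: d = 199 mm → contributes +206 218 133 mm⁴
Total I = 224 502 613 mm⁴.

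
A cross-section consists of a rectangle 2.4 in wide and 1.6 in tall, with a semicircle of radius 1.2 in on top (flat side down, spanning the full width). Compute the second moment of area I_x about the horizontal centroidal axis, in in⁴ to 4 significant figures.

I_x ≈ 3.487 in⁴

Treat the section as a set of non-overlapping primitives; coordinates are from the bounding-box lower-left.
Rectangular body: 2.4 × 1.6, A = 3.84 in², y = 0.8 in, Ī = 0.8192 in⁴.
Semicircular cap: semicircle r = 1.2, A = 2.26195 in², y = 2.1093 in, Ī = 0.227592 in⁴.
Centroid: ȳ = ΣA·y / ΣA = 1.28535 in.
Transfer each piece to the horizontal centroidal axis using Ī + A·d² with d = y − 1.28535:
  rectangular body: d = -0.485346 in → contributes +1.72375 in⁴
  semicircular cap: d = 0.823949 in → contributes +1.76321 in⁴
Total I = 3.48697 in⁴.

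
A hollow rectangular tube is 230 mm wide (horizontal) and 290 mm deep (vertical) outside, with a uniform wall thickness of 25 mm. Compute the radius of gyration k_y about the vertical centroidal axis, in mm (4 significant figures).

Split into non-overlapping primitives; take the origin at the lower-left of the bounding box.
Outer rectangle: 230 × 290, A = 66 700 mm², x = 115 mm, Ī = 294 035 833 mm⁴.
Inner void (subtracted): 180 × 240, A = 43 200 mm², x = 115 mm, Ī = 116 640 000 mm⁴.
By symmetry the centroid is at mid-width, x̄ = 115 mm.
All pieces are centred on the vertical centroidal axis, so I = ΣĪ (holes subtracted) = 177 395 833 mm⁴.
Radius of gyration: k = √(I/A) = √(177 395 833 / 23 500) = 86.8836 mm.

k_y ≈ 86.88 mm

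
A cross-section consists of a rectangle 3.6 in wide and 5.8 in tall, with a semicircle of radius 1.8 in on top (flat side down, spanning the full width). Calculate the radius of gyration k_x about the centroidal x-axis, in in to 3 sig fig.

Treat the section as a set of non-overlapping primitives; coordinates are from the bounding-box lower-left.
Rectangular body: 3.6 × 5.8, A = 20.88 in², y = 2.9 in, Ī = 58.534 in⁴.
Semicircular cap: semicircle r = 1.8, A = 5.0894 in², y = 6.5639 in, Ī = 1.1522 in⁴.
Centroid: ȳ = ΣA·y / ΣA = 3.618 in.
Transfer each piece to the centroidal x-axis using Ī + A·d² with d = y − 3.618:
  rectangular body: d = -0.71805 in → contributes +69.299 in⁴
  semicircular cap: d = 2.9459 in → contributes +45.319 in⁴
Total I = 114.62 in⁴.
Radius of gyration: k = √(I/A) = √(114.62 / 25.969) = 2.1009 in.

k_x ≈ 2.10 in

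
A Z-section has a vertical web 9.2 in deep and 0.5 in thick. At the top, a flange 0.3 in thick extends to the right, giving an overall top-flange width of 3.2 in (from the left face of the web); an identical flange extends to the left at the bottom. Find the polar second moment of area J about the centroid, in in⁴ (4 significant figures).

Treat the section as a set of non-overlapping primitives; coordinates are from the bounding-box lower-left.
Web: 0.5 × 9.2, A = 4.6 in², y = 4.6 in, Ī = 32.4453 in⁴.
Top flange (beyond web): 2.7 × 0.3, A = 0.81 in², y = 9.05 in, Ī = 0.006075 in⁴.
Bottom flange (beyond web): 2.7 × 0.3, A = 0.81 in², y = 0.15 in, Ī = 0.006075 in⁴.
Centroid: ȳ = ΣA·y / ΣA = 4.6 in.
Transfer each piece to the centroidal x-axis using Ī + A·d² with d = y − 4.6:
  web: d = 0 in → contributes +32.4453 in⁴
  top flange (beyond web): d = 4.45 in → contributes +16.0461 in⁴
  bottom flange (beyond web): d = -4.45 in → contributes +16.0461 in⁴
Total I = 64.5375 in⁴.
For the y-axis: x̄ = 2.95 in.
Repeating about the centroidal y-axis gives I_y = 5.22718 in⁴.
Polar second moment: J = I_x + I_y = 69.7647 in⁴.

J ≈ 69.76 in⁴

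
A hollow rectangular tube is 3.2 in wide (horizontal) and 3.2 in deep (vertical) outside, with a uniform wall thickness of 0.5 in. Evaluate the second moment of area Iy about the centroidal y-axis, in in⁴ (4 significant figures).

Decompose the section into non-overlapping parts with the origin at the bottom-left of its bounding rectangle.
Outer rectangle: 3.2 × 3.2, A = 10.24 in², x = 1.6 in, Ī = 8.73813 in⁴.
Inner void (subtracted): 2.2 × 2.2, A = 4.84 in², x = 1.6 in, Ī = 1.95213 in⁴.
By symmetry the centroid is at mid-width, x̄ = 1.6 in.
All pieces are centred on the centroidal y-axis, so I = ΣĪ (holes subtracted) = 6.786 in⁴.

Iy ≈ 6.786 in⁴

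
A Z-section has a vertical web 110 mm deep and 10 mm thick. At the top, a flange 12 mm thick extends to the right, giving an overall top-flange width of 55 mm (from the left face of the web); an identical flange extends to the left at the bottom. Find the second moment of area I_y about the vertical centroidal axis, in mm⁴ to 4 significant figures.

Treat the section as a set of non-overlapping primitives; coordinates are from the bounding-box lower-left.
Web: 10 × 110, A = 1 100 mm², x = 50 mm, Ī = 9166.67 mm⁴.
Top flange (beyond web): 45 × 12, A = 540 mm², x = 77.5 mm, Ī = 91 125 mm⁴.
Bottom flange (beyond web): 45 × 12, A = 540 mm², x = 22.5 mm, Ī = 91 125 mm⁴.
Centroid: x̄ = ΣA·x / ΣA = 50 mm.
Transfer each piece to the vertical centroidal axis using Ī + A·d² with d = x − 50:
  web: d = 0 mm → contributes +9166.67 mm⁴
  top flange (beyond web): d = 27.5 mm → contributes +499 500 mm⁴
  bottom flange (beyond web): d = -27.5 mm → contributes +499 500 mm⁴
Total I = 1 008 167 mm⁴.

I_y ≈ 1.008 × 10⁶ mm⁴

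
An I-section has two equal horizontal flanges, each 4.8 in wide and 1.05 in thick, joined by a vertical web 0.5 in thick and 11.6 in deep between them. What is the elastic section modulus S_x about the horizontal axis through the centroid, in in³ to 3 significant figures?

Break the section into simple shapes (no overlaps), measuring from the bottom-left corner of the bounding box.
Bottom flange: 4.8 × 1.05, A = 5.04 in², y = 0.525 in, Ī = 0.46305 in⁴.
Web: 0.5 × 11.6, A = 5.8 in², y = 6.85 in, Ī = 65.037 in⁴.
Top flange: 4.8 × 1.05, A = 5.04 in², y = 13.175 in, Ī = 0.46305 in⁴.
By symmetry the centroid is at mid-height, ȳ = 6.85 in.
Transfer each piece to the horizontal axis through the centroid using Ī + A·d² with d = y − 6.85:
  bottom flange: d = -6.325 in → contributes +202.09 in⁴
  web: d = 0 in → contributes +65.037 in⁴
  top flange: d = 6.325 in → contributes +202.09 in⁴
Total I = 469.22 in⁴.
Extreme fibre distance c = 6.85 in; S = I/c = 68.499 in³.

S_x ≈ 68.5 in³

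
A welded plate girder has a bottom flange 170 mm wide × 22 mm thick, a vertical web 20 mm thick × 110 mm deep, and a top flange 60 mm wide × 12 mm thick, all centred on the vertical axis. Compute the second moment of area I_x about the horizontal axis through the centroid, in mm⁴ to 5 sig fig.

I_x ≈ 1.5166 × 10⁷ mm⁴

Split into non-overlapping primitives; take the origin at the lower-left of the bounding box.
Bottom plate: 170 × 22, A = 3 740 mm², y = 11 mm, Ī = 150846.7 mm⁴.
Web plate: 20 × 110, A = 2 200 mm², y = 77 mm, Ī = 2 218 333 mm⁴.
Top plate: 60 × 12, A = 720 mm², y = 138 mm, Ī = 8 640 mm⁴.
Centroid: ȳ = ΣA·y / ΣA = 46.53153 mm.
Transfer each piece to the horizontal axis through the centroid using Ī + A·d² with d = y − 46.53153:
  bottom plate: d = -35.53153 mm → contributes +4 872 558 mm⁴
  web plate: d = 30.46847 mm → contributes +4 260 654 mm⁴
  top plate: d = 91.46847 mm → contributes +6 032 506 mm⁴
Total I = 15 165 718 mm⁴.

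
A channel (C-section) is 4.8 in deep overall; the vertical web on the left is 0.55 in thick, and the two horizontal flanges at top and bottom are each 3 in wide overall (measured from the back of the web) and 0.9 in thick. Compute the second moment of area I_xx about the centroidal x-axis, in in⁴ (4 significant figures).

Break the section into simple shapes (no overlaps), measuring from the bottom-left corner of the bounding box.
Web: 0.55 × 4.8, A = 2.64 in², y = 2.4 in, Ī = 5.0688 in⁴.
Top flange (beyond web): 2.45 × 0.9, A = 2.205 in², y = 4.35 in, Ī = 0.148838 in⁴.
Bottom flange (beyond web): 2.45 × 0.9, A = 2.205 in², y = 0.45 in, Ī = 0.148838 in⁴.
By symmetry the centroid is at mid-height, ȳ = 2.4 in.
Transfer each piece to the centroidal x-axis using Ī + A·d² with d = y − 2.4:
  web: d = 0 in → contributes +5.0688 in⁴
  top flange (beyond web): d = 1.95 in → contributes +8.53335 in⁴
  bottom flange (beyond web): d = -1.95 in → contributes +8.53335 in⁴
Total I = 22.1355 in⁴.

I_xx ≈ 22.14 in⁴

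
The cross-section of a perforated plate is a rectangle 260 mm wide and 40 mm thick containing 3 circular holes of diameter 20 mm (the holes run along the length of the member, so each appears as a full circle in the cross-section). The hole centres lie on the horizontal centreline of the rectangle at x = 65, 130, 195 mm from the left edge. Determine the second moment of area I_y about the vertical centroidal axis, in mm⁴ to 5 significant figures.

Split into non-overlapping primitives; take the origin at the lower-left of the bounding box.
Plate: 260 × 40, A = 10 400 mm², x = 130 mm, Ī = 58 586 667 mm⁴.
Hole 1 (subtracted): ⌀20, A = 314.1593 mm², x = 65 mm, Ī = 7853.982 mm⁴.
Hole 2 (subtracted): ⌀20, A = 314.1593 mm², x = 130 mm, Ī = 7853.982 mm⁴.
Hole 3 (subtracted): ⌀20, A = 314.1593 mm², x = 195 mm, Ī = 7853.982 mm⁴.
By symmetry the centroid is at mid-width, x̄ = 130 mm.
Transfer each piece to the vertical centroidal axis using Ī + A·d² with d = x − 130:
  plate: d = 0 mm → contributes +58 586 667 mm⁴
  hole 1: d = -65 mm → contributes −1 335 177 mm⁴
  hole 2: d = 0 mm → contributes −7853.982 mm⁴
  hole 3: d = 65 mm → contributes −1 335 177 mm⁴
Total I = 55 908 459 mm⁴.

I_y ≈ 5.5908 × 10⁷ mm⁴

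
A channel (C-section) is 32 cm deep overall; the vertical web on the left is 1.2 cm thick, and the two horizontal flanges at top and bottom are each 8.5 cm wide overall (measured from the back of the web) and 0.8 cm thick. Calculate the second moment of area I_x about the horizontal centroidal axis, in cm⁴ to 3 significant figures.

I_x ≈ 6120 cm⁴

Decompose the section into non-overlapping parts with the origin at the bottom-left of its bounding rectangle.
Web: 1.2 × 32, A = 38.4 cm², y = 16 cm, Ī = 3276.8 cm⁴.
Top flange (beyond web): 7.3 × 0.8, A = 5.84 cm², y = 31.6 cm, Ī = 0.31147 cm⁴.
Bottom flange (beyond web): 7.3 × 0.8, A = 5.84 cm², y = 0.4 cm, Ī = 0.31147 cm⁴.
By symmetry the centroid is at mid-height, ȳ = 16 cm.
Transfer each piece to the horizontal centroidal axis using Ī + A·d² with d = y − 16:
  web: d = 0 cm → contributes +3276.8 cm⁴
  top flange (beyond web): d = 15.6 cm → contributes +1421.5 cm⁴
  bottom flange (beyond web): d = -15.6 cm → contributes +1421.5 cm⁴
Total I = 6119.9 cm⁴.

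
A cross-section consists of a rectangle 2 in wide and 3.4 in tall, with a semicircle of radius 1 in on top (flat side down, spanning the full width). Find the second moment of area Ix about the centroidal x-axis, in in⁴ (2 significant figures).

Treat the section as a set of non-overlapping primitives; coordinates are from the bounding-box lower-left.
Rectangular body: 2 × 3.4, A = 6.8 in², y = 1.7 in, Ī = 6.551 in⁴.
Semicircular cap: semicircle r = 1, A = 1.571 in², y = 3.824 in, Ī = 0.1098 in⁴.
Centroid: ȳ = ΣA·y / ΣA = 2.099 in.
Transfer each piece to the centroidal x-axis using Ī + A·d² with d = y − 2.099:
  rectangular body: d = -0.3987 in → contributes +7.631 in⁴
  semicircular cap: d = 1.726 in → contributes +4.788 in⁴
Total I = 12.42 in⁴.

Ix ≈ 12 in⁴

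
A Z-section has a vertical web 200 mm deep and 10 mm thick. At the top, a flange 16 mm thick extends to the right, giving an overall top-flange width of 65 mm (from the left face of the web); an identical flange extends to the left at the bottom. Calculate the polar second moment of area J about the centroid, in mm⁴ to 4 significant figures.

J ≈ 2.392 × 10⁷ mm⁴

Break the section into simple shapes (no overlaps), measuring from the bottom-left corner of the bounding box.
Web: 10 × 200, A = 2 000 mm², y = 100 mm, Ī = 6 666 667 mm⁴.
Top flange (beyond web): 55 × 16, A = 880 mm², y = 192 mm, Ī = 18773.3 mm⁴.
Bottom flange (beyond web): 55 × 16, A = 880 mm², y = 8 mm, Ī = 18773.3 mm⁴.
Centroid: ȳ = ΣA·y / ΣA = 100 mm.
Transfer each piece to the centroidal x-axis using Ī + A·d² with d = y − 100:
  web: d = 0 mm → contributes +6 666 667 mm⁴
  top flange (beyond web): d = 92 mm → contributes +7 467 093 mm⁴
  bottom flange (beyond web): d = -92 mm → contributes +7 467 093 mm⁴
Total I = 21 600 853 mm⁴.
For the y-axis: x̄ = 60 mm.
Repeating about the centroidal y-axis gives I_y = 2 319 333 mm⁴.
Polar second moment: J = I_x + I_y = 23 920 187 mm⁴.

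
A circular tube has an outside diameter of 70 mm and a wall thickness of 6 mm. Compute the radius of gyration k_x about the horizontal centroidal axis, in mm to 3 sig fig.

Treat the section as a set of non-overlapping primitives; coordinates are from the bounding-box lower-left.
Outer circle: ⌀70, A = 3848.5 mm², y = 35 mm, Ī = 1 178 588 mm⁴.
Bore (subtracted): ⌀58, A = 2642.1 mm², y = 35 mm, Ī = 555 497 mm⁴.
By symmetry the centroid is at mid-height, ȳ = 35 mm.
All pieces are centred on the horizontal centroidal axis, so I = ΣĪ (holes subtracted) = 623 091 mm⁴.
Radius of gyration: k = √(I/A) = √(623 091 / 1206.4) = 22.727 mm.

k_x ≈ 22.7 mm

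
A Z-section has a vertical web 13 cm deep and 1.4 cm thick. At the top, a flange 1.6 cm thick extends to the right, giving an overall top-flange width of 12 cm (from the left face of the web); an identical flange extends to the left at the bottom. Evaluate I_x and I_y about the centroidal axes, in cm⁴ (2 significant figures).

I_x ≈ 1400 cm⁴, I_y ≈ 1500 cm⁴

Split into non-overlapping primitives; take the origin at the lower-left of the bounding box.
Web: 1.4 × 13, A = 18.2 cm², y = 6.5 cm, Ī = 256.3 cm⁴.
Top flange (beyond web): 10.6 × 1.6, A = 16.96 cm², y = 12.2 cm, Ī = 3.618 cm⁴.
Bottom flange (beyond web): 10.6 × 1.6, A = 16.96 cm², y = 0.8 cm, Ī = 3.618 cm⁴.
Centroid: ȳ = ΣA·y / ΣA = 6.5 cm.
Transfer each piece to the centroidal x-axis using Ī + A·d² with d = y − 6.5:
  web: d = 0 cm → contributes +256.3 cm⁴
  top flange (beyond web): d = 5.7 cm → contributes +554.6 cm⁴
  bottom flange (beyond web): d = -5.7 cm → contributes +554.6 cm⁴
Total I = 1 366 cm⁴.
For the y-axis: x̄ = 11.3 cm.
Repeating about the centroidal y-axis gives I_y = 1 542 cm⁴.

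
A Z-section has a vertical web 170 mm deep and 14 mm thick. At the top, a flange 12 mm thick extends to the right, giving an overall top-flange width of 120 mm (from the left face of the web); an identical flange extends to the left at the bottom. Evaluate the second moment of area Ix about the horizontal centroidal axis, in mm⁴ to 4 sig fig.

Ix ≈ 2.164 × 10⁷ mm⁴

Decompose the section into non-overlapping parts with the origin at the bottom-left of its bounding rectangle.
Web: 14 × 170, A = 2 380 mm², y = 85 mm, Ī = 5 731 833 mm⁴.
Top flange (beyond web): 106 × 12, A = 1 272 mm², y = 164 mm, Ī = 15 264 mm⁴.
Bottom flange (beyond web): 106 × 12, A = 1 272 mm², y = 6 mm, Ī = 15 264 mm⁴.
Centroid: ȳ = ΣA·y / ΣA = 85 mm.
Transfer each piece to the horizontal centroidal axis using Ī + A·d² with d = y − 85:
  web: d = 0 mm → contributes +5 731 833 mm⁴
  top flange (beyond web): d = 79 mm → contributes +7 953 816 mm⁴
  bottom flange (beyond web): d = -79 mm → contributes +7 953 816 mm⁴
Total I = 21 639 465 mm⁴.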